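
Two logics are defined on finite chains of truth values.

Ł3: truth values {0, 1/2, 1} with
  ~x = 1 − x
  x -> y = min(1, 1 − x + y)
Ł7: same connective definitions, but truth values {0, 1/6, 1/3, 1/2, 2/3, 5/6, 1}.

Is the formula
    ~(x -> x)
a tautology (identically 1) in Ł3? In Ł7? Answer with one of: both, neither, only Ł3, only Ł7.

neither

In Ł3: at x = 0 the value is 0 — not a tautology.
In Ł7: at x = 0 the value is 0 — not a tautology.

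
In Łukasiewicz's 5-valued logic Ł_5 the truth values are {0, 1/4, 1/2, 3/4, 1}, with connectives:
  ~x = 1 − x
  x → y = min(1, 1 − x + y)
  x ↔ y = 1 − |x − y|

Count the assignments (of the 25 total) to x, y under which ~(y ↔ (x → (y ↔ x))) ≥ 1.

3

value 1: 3 assignments (counts)
value 3/4: 3 assignments
value 1/2: 6 assignments
value 1/4: 4 assignments
value 0: 9 assignments
So 3 of the 25 assignments meet the threshold.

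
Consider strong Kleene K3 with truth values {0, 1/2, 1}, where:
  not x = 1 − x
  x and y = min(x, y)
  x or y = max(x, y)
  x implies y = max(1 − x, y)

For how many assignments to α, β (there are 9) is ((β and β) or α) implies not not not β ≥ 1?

3

α = 0, β = 0 ↦ 1  ≥
α = 0, β = 1/2 ↦ 1/2  <
α = 0, β = 1 ↦ 0  <
α = 1/2, β = 0 ↦ 1  ≥
α = 1/2, β = 1/2 ↦ 1/2  <
α = 1/2, β = 1 ↦ 0  <
α = 1, β = 0 ↦ 1  ≥
α = 1, β = 1/2 ↦ 1/2  <
α = 1, β = 1 ↦ 0  <
So 3 of the 9 assignments meet the threshold.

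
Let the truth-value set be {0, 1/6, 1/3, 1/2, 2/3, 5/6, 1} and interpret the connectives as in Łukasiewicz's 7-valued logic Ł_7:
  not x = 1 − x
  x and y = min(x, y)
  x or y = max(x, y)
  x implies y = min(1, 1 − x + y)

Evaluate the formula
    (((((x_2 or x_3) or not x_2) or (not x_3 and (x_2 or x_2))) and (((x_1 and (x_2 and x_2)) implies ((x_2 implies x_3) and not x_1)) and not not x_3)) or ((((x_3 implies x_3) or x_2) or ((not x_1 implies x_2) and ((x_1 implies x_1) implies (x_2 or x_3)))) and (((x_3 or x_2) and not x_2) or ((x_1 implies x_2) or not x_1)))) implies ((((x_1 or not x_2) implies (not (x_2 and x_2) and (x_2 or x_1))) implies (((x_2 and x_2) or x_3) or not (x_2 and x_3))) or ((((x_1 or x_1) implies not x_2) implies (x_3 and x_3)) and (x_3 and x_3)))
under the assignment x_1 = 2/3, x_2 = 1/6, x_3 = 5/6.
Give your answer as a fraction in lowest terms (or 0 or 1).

x_2 or x_3 = 1/6 or 5/6 = 5/6
not x_2 = not 1/6 = 5/6
(x_2 or x_3) or not x_2 = 5/6 or 5/6 = 5/6
not x_3 = not 5/6 = 1/6
x_2 or x_2 = 1/6 or 1/6 = 1/6
not x_3 and (x_2 or x_2) = 1/6 and 1/6 = 1/6
((x_2 or x_3) or not x_2) or (not x_3 and (x_2 or x_2)) = 5/6 or 1/6 = 5/6
x_2 and x_2 = 1/6 and 1/6 = 1/6
x_1 and (x_2 and x_2) = 2/3 and 1/6 = 1/6
x_2 implies x_3 = 1/6 implies 5/6 = 1
not x_1 = not 2/3 = 1/3
(x_2 implies x_3) and not x_1 = 1 and 1/3 = 1/3
(x_1 and (x_2 and x_2)) implies ((x_2 implies x_3) and not x_1) = 1/6 implies 1/3 = 1
not x_3 = not 5/6 = 1/6
not not x_3 = not 1/6 = 5/6
((x_1 and (x_2 and x_2)) implies ((x_2 implies x_3) and not x_1)) and not not x_3 = 1 and 5/6 = 5/6
(((x_2 or x_3) or not x_2) or (not x_3 and (x_2 or x_2))) and (((x_1 and (x_2 and x_2)) implies ((x_2 implies x_3) and not x_1)) and not not x_3) = 5/6 and 5/6 = 5/6
x_3 implies x_3 = 5/6 implies 5/6 = 1
(x_3 implies x_3) or x_2 = 1 or 1/6 = 1
not x_1 = not 2/3 = 1/3
not x_1 implies x_2 = 1/3 implies 1/6 = 5/6
x_1 implies x_1 = 2/3 implies 2/3 = 1
x_2 or x_3 = 1/6 or 5/6 = 5/6
(x_1 implies x_1) implies (x_2 or x_3) = 1 implies 5/6 = 5/6
(not x_1 implies x_2) and ((x_1 implies x_1) implies (x_2 or x_3)) = 5/6 and 5/6 = 5/6
((x_3 implies x_3) or x_2) or ((not x_1 implies x_2) and ((x_1 implies x_1) implies (x_2 or x_3))) = 1 or 5/6 = 1
x_3 or x_2 = 5/6 or 1/6 = 5/6
not x_2 = not 1/6 = 5/6
(x_3 or x_2) and not x_2 = 5/6 and 5/6 = 5/6
x_1 implies x_2 = 2/3 implies 1/6 = 1/2
not x_1 = not 2/3 = 1/3
(x_1 implies x_2) or not x_1 = 1/2 or 1/3 = 1/2
((x_3 or x_2) and not x_2) or ((x_1 implies x_2) or not x_1) = 5/6 or 1/2 = 5/6
(((x_3 implies x_3) or x_2) or ((not x_1 implies x_2) and ((x_1 implies x_1) implies (x_2 or x_3)))) and (((x_3 or x_2) and not x_2) or ((x_1 implies x_2) or not x_1)) = 1 and 5/6 = 5/6
((((x_2 or x_3) or not x_2) or (not x_3 and (x_2 or x_2))) and (((x_1 and (x_2 and x_2)) implies ((x_2 implies x_3) and not x_1)) and not not x_3)) or ((((x_3 implies x_3) or x_2) or ((not x_1 implies x_2) and ((x_1 implies x_1) implies (x_2 or x_3)))) and (((x_3 or x_2) and not x_2) or ((x_1 implies x_2) or not x_1))) = 5/6 or 5/6 = 5/6
not x_2 = not 1/6 = 5/6
x_1 or not x_2 = 2/3 or 5/6 = 5/6
x_2 and x_2 = 1/6 and 1/6 = 1/6
not (x_2 and x_2) = not 1/6 = 5/6
x_2 or x_1 = 1/6 or 2/3 = 2/3
not (x_2 and x_2) and (x_2 or x_1) = 5/6 and 2/3 = 2/3
(x_1 or not x_2) implies (not (x_2 and x_2) and (x_2 or x_1)) = 5/6 implies 2/3 = 5/6
x_2 and x_2 = 1/6 and 1/6 = 1/6
(x_2 and x_2) or x_3 = 1/6 or 5/6 = 5/6
x_2 and x_3 = 1/6 and 5/6 = 1/6
not (x_2 and x_3) = not 1/6 = 5/6
((x_2 and x_2) or x_3) or not (x_2 and x_3) = 5/6 or 5/6 = 5/6
((x_1 or not x_2) implies (not (x_2 and x_2) and (x_2 or x_1))) implies (((x_2 and x_2) or x_3) or not (x_2 and x_3)) = 5/6 implies 5/6 = 1
x_1 or x_1 = 2/3 or 2/3 = 2/3
not x_2 = not 1/6 = 5/6
(x_1 or x_1) implies not x_2 = 2/3 implies 5/6 = 1
x_3 and x_3 = 5/6 and 5/6 = 5/6
((x_1 or x_1) implies not x_2) implies (x_3 and x_3) = 1 implies 5/6 = 5/6
x_3 and x_3 = 5/6 and 5/6 = 5/6
(((x_1 or x_1) implies not x_2) implies (x_3 and x_3)) and (x_3 and x_3) = 5/6 and 5/6 = 5/6
(((x_1 or not x_2) implies (not (x_2 and x_2) and (x_2 or x_1))) implies (((x_2 and x_2) or x_3) or not (x_2 and x_3))) or ((((x_1 or x_1) implies not x_2) implies (x_3 and x_3)) and (x_3 and x_3)) = 1 or 5/6 = 1
(((((x_2 or x_3) or not x_2) or (not x_3 and (x_2 or x_2))) and (((x_1 and (x_2 and x_2)) implies ((x_2 implies x_3) and not x_1)) and not not x_3)) or ((((x_3 implies x_3) or x_2) or ((not x_1 implies x_2) and ((x_1 implies x_1) implies (x_2 or x_3)))) and (((x_3 or x_2) and not x_2) or ((x_1 implies x_2) or not x_1)))) implies ((((x_1 or not x_2) implies (not (x_2 and x_2) and (x_2 or x_1))) implies (((x_2 and x_2) or x_3) or not (x_2 and x_3))) or ((((x_1 or x_1) implies not x_2) implies (x_3 and x_3)) and (x_3 and x_3))) = 5/6 implies 1 = 1

1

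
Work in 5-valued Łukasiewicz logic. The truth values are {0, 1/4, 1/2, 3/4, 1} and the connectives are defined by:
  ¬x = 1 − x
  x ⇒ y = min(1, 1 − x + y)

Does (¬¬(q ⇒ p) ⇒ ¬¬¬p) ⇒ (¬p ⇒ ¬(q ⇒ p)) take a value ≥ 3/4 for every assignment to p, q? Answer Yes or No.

No

Counterexample: take p = 0, q = 0.
q ⇒ p = 0 ⇒ 0 = 1
¬(q ⇒ p) = ¬1 = 0
¬¬(q ⇒ p) = ¬0 = 1
¬p = ¬0 = 1
¬¬p = ¬1 = 0
¬¬¬p = ¬0 = 1
¬¬(q ⇒ p) ⇒ ¬¬¬p = 1 ⇒ 1 = 1
¬p = ¬0 = 1
q ⇒ p = 0 ⇒ 0 = 1
¬(q ⇒ p) = ¬1 = 0
¬p ⇒ ¬(q ⇒ p) = 1 ⇒ 0 = 0
(¬¬(q ⇒ p) ⇒ ¬¬¬p) ⇒ (¬p ⇒ ¬(q ⇒ p)) = 1 ⇒ 0 = 0
This gives 0, which is below 3/4.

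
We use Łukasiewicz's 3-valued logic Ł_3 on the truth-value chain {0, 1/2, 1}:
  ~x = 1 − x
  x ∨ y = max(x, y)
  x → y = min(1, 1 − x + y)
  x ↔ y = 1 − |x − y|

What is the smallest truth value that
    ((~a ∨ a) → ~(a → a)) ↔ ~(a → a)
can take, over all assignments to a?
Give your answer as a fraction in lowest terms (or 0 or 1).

Take a = 1/2:
~a = ~1/2 = 1/2
~a ∨ a = 1/2 ∨ 1/2 = 1/2
a → a = 1/2 → 1/2 = 1
~(a → a) = ~1 = 0
(~a ∨ a) → ~(a → a) = 1/2 → 0 = 1/2
a → a = 1/2 → 1/2 = 1
~(a → a) = ~1 = 0
((~a ∨ a) → ~(a → a)) ↔ ~(a → a) = 1/2 ↔ 0 = 1/2
No assignment yields a value below 1/2, so this is the minimum.

1/2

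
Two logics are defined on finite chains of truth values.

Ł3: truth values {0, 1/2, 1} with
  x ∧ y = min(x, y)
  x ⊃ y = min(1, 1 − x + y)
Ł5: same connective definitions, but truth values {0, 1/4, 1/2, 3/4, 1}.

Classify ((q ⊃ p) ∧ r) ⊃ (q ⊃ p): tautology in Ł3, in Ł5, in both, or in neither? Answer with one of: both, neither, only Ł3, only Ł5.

In Ł3: every assignment gives 1 — tautology.
In Ł5: every assignment gives 1 — tautology.

both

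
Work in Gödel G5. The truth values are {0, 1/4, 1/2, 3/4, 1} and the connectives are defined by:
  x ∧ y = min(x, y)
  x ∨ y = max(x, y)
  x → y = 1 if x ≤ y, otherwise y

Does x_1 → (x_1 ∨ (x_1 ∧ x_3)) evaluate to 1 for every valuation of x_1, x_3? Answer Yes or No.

Yes

At x_1 = 1, x_3 = 1/4, for instance:
x_1 ∧ x_3 = 1 ∧ 1/4 = 1/4
x_1 ∨ (x_1 ∧ x_3) = 1 ∨ 1/4 = 1
x_1 → (x_1 ∨ (x_1 ∧ x_3)) = 1 → 1 = 1
and checking the remaining 24 assignments likewise gives ≥ 1 in every case.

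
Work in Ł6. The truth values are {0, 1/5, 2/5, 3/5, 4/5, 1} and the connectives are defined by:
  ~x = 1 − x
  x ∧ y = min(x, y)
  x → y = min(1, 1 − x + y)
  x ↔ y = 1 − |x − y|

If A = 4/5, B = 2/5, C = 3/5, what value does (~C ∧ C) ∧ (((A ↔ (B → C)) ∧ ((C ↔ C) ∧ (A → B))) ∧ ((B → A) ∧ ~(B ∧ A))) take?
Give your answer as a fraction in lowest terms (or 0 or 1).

2/5

~C = ~3/5 = 2/5
~C ∧ C = 2/5 ∧ 3/5 = 2/5
B → C = 2/5 → 3/5 = 1
A ↔ (B → C) = 4/5 ↔ 1 = 4/5
C ↔ C = 3/5 ↔ 3/5 = 1
A → B = 4/5 → 2/5 = 3/5
(C ↔ C) ∧ (A → B) = 1 ∧ 3/5 = 3/5
(A ↔ (B → C)) ∧ ((C ↔ C) ∧ (A → B)) = 4/5 ∧ 3/5 = 3/5
B → A = 2/5 → 4/5 = 1
B ∧ A = 2/5 ∧ 4/5 = 2/5
~(B ∧ A) = ~2/5 = 3/5
(B → A) ∧ ~(B ∧ A) = 1 ∧ 3/5 = 3/5
((A ↔ (B → C)) ∧ ((C ↔ C) ∧ (A → B))) ∧ ((B → A) ∧ ~(B ∧ A)) = 3/5 ∧ 3/5 = 3/5
(~C ∧ C) ∧ (((A ↔ (B → C)) ∧ ((C ↔ C) ∧ (A → B))) ∧ ((B → A) ∧ ~(B ∧ A))) = 2/5 ∧ 3/5 = 2/5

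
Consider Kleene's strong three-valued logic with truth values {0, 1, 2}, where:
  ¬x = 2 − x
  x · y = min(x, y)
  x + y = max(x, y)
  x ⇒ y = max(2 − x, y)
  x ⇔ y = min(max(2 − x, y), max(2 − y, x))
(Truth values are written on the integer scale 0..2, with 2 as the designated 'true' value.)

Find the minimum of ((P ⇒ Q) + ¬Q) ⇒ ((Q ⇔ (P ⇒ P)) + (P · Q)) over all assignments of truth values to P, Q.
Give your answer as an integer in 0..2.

Take P = 0, Q = 0:
P ⇒ Q = 0 ⇒ 0 = 2
¬Q = ¬0 = 2
(P ⇒ Q) + ¬Q = 2 + 2 = 2
P ⇒ P = 0 ⇒ 0 = 2
Q ⇔ (P ⇒ P) = 0 ⇔ 2 = 0
P · Q = 0 · 0 = 0
(Q ⇔ (P ⇒ P)) + (P · Q) = 0 + 0 = 0
((P ⇒ Q) + ¬Q) ⇒ ((Q ⇔ (P ⇒ P)) + (P · Q)) = 2 ⇒ 0 = 0
No assignment yields a value below 0, so this is the minimum.

0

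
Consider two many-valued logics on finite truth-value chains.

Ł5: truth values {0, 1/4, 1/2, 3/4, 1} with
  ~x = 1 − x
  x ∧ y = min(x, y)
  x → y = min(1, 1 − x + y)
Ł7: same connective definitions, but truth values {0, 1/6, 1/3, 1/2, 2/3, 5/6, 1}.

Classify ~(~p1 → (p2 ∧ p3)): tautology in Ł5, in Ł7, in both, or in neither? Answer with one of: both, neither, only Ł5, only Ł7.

In Ł5: at p1 = 0, p2 = 1/4, p3 = 1/4 the value is 3/4 — not a tautology.
In Ł7: at p1 = 0, p2 = 1/6, p3 = 1/6 the value is 5/6 — not a tautology.

neither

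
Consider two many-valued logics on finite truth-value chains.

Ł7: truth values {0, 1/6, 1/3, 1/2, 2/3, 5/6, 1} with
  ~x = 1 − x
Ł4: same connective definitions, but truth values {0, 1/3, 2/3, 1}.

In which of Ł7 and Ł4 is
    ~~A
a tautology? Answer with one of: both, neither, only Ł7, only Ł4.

neither

In Ł7: at A = 0 the value is 0 — not a tautology.
In Ł4: at A = 0 the value is 0 — not a tautology.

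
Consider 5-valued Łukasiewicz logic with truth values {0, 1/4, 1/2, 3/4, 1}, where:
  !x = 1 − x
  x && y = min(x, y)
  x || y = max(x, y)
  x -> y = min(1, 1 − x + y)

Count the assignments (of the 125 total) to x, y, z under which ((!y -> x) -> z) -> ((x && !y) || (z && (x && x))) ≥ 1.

62

value 1: 62 assignments (counts)
value 3/4: 17 assignments
value 1/2: 16 assignments
value 1/4: 15 assignments
value 0: 15 assignments
So 62 of the 125 assignments meet the threshold.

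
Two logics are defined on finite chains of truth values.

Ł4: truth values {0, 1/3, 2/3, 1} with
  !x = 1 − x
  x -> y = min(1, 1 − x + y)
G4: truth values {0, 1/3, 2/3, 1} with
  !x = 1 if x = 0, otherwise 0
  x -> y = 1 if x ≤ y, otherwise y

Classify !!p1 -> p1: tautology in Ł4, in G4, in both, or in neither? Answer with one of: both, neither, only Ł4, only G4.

In Ł4: every assignment gives 1 — tautology.
In G4: at p1 = 1/3 the value is 1/3 — not a tautology.

only Ł4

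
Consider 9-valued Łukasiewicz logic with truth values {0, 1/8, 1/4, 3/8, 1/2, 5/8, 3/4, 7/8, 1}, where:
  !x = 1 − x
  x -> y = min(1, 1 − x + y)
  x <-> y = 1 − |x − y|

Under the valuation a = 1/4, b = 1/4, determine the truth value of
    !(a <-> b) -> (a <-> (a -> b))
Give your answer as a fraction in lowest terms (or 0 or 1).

a <-> b = 1/4 <-> 1/4 = 1
!(a <-> b) = !1 = 0
a -> b = 1/4 -> 1/4 = 1
a <-> (a -> b) = 1/4 <-> 1 = 1/4
!(a <-> b) -> (a <-> (a -> b)) = 0 -> 1/4 = 1

1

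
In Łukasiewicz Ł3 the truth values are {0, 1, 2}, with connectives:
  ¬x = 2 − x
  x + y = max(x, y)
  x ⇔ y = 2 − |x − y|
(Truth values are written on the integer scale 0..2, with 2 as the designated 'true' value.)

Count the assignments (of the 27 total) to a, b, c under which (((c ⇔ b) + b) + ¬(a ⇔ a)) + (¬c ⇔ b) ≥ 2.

18

value 2: 18 assignments (counts)
value 1: 9 assignments
So 18 of the 27 assignments meet the threshold.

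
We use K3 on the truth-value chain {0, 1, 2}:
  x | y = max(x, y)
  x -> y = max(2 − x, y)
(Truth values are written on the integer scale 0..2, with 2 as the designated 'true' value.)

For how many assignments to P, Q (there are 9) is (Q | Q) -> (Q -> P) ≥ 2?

P = 0, Q = 0 ↦ 2  ≥
P = 0, Q = 1 ↦ 1  <
P = 0, Q = 2 ↦ 0  <
P = 1, Q = 0 ↦ 2  ≥
P = 1, Q = 1 ↦ 1  <
P = 1, Q = 2 ↦ 1  <
P = 2, Q = 0 ↦ 2  ≥
P = 2, Q = 1 ↦ 2  ≥
P = 2, Q = 2 ↦ 2  ≥
So 5 of the 9 assignments meet the threshold.

5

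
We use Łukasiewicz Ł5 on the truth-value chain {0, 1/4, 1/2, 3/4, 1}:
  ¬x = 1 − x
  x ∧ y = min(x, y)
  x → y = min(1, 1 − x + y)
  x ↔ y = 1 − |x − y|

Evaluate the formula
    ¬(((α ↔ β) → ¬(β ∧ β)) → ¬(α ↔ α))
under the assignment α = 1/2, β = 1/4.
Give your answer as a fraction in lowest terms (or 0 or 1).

1

α ↔ β = 1/2 ↔ 1/4 = 3/4
β ∧ β = 1/4 ∧ 1/4 = 1/4
¬(β ∧ β) = ¬1/4 = 3/4
(α ↔ β) → ¬(β ∧ β) = 3/4 → 3/4 = 1
α ↔ α = 1/2 ↔ 1/2 = 1
¬(α ↔ α) = ¬1 = 0
((α ↔ β) → ¬(β ∧ β)) → ¬(α ↔ α) = 1 → 0 = 0
¬(((α ↔ β) → ¬(β ∧ β)) → ¬(α ↔ α)) = ¬0 = 1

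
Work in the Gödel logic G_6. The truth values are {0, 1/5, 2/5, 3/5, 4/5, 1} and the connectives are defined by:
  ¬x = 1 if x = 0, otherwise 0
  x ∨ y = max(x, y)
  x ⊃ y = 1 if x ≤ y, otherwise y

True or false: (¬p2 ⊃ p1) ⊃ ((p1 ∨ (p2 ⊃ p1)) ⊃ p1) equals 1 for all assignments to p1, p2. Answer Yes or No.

No

Counterexample: take p1 = 1/5, p2 = 1/5.
¬p2 = ¬1/5 = 0
¬p2 ⊃ p1 = 0 ⊃ 1/5 = 1
p2 ⊃ p1 = 1/5 ⊃ 1/5 = 1
p1 ∨ (p2 ⊃ p1) = 1/5 ∨ 1 = 1
(p1 ∨ (p2 ⊃ p1)) ⊃ p1 = 1 ⊃ 1/5 = 1/5
(¬p2 ⊃ p1) ⊃ ((p1 ∨ (p2 ⊃ p1)) ⊃ p1) = 1 ⊃ 1/5 = 1/5
This gives 1/5 ≠ 1.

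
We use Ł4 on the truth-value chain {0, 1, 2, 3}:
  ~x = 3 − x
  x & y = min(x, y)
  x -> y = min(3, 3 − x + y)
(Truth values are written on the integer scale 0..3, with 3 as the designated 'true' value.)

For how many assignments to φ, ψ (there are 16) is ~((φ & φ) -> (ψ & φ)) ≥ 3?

φ = 0, ψ = 0 ↦ 0  <
φ = 0, ψ = 1 ↦ 0  <
φ = 0, ψ = 2 ↦ 0  <
φ = 0, ψ = 3 ↦ 0  <
φ = 1, ψ = 0 ↦ 1  <
φ = 1, ψ = 1 ↦ 0  <
φ = 1, ψ = 2 ↦ 0  <
φ = 1, ψ = 3 ↦ 0  <
φ = 2, ψ = 0 ↦ 2  <
φ = 2, ψ = 1 ↦ 1  <
φ = 2, ψ = 2 ↦ 0  <
φ = 2, ψ = 3 ↦ 0  <
φ = 3, ψ = 0 ↦ 3  ≥
φ = 3, ψ = 1 ↦ 2  <
φ = 3, ψ = 2 ↦ 1  <
φ = 3, ψ = 3 ↦ 0  <
So 1 of the 16 assignments meets the threshold.

1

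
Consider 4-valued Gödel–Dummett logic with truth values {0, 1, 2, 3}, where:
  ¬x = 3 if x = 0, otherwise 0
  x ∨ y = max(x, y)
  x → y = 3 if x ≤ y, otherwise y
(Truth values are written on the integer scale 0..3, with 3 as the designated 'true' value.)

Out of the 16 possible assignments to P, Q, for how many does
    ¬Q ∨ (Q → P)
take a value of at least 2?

11

P = 0, Q = 0 ↦ 3  ≥
P = 0, Q = 1 ↦ 0  <
P = 0, Q = 2 ↦ 0  <
P = 0, Q = 3 ↦ 0  <
P = 1, Q = 0 ↦ 3  ≥
P = 1, Q = 1 ↦ 3  ≥
P = 1, Q = 2 ↦ 1  <
P = 1, Q = 3 ↦ 1  <
P = 2, Q = 0 ↦ 3  ≥
P = 2, Q = 1 ↦ 3  ≥
P = 2, Q = 2 ↦ 3  ≥
P = 2, Q = 3 ↦ 2  ≥
P = 3, Q = 0 ↦ 3  ≥
P = 3, Q = 1 ↦ 3  ≥
P = 3, Q = 2 ↦ 3  ≥
P = 3, Q = 3 ↦ 3  ≥
So 11 of the 16 assignments meet the threshold.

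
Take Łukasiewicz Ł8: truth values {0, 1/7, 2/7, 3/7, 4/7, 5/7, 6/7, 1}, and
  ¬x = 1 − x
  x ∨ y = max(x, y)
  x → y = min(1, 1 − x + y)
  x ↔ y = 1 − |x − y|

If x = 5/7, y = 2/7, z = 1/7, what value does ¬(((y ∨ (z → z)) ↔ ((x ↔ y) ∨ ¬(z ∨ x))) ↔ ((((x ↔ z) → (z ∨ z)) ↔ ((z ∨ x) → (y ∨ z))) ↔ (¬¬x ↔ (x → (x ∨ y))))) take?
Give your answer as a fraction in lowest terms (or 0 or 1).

z → z = 1/7 → 1/7 = 1
y ∨ (z → z) = 2/7 ∨ 1 = 1
x ↔ y = 5/7 ↔ 2/7 = 4/7
z ∨ x = 1/7 ∨ 5/7 = 5/7
¬(z ∨ x) = ¬5/7 = 2/7
(x ↔ y) ∨ ¬(z ∨ x) = 4/7 ∨ 2/7 = 4/7
(y ∨ (z → z)) ↔ ((x ↔ y) ∨ ¬(z ∨ x)) = 1 ↔ 4/7 = 4/7
x ↔ z = 5/7 ↔ 1/7 = 3/7
z ∨ z = 1/7 ∨ 1/7 = 1/7
(x ↔ z) → (z ∨ z) = 3/7 → 1/7 = 5/7
z ∨ x = 1/7 ∨ 5/7 = 5/7
y ∨ z = 2/7 ∨ 1/7 = 2/7
(z ∨ x) → (y ∨ z) = 5/7 → 2/7 = 4/7
((x ↔ z) → (z ∨ z)) ↔ ((z ∨ x) → (y ∨ z)) = 5/7 ↔ 4/7 = 6/7
¬x = ¬5/7 = 2/7
¬¬x = ¬2/7 = 5/7
x ∨ y = 5/7 ∨ 2/7 = 5/7
x → (x ∨ y) = 5/7 → 5/7 = 1
¬¬x ↔ (x → (x ∨ y)) = 5/7 ↔ 1 = 5/7
(((x ↔ z) → (z ∨ z)) ↔ ((z ∨ x) → (y ∨ z))) ↔ (¬¬x ↔ (x → (x ∨ y))) = 6/7 ↔ 5/7 = 6/7
((y ∨ (z → z)) ↔ ((x ↔ y) ∨ ¬(z ∨ x))) ↔ ((((x ↔ z) → (z ∨ z)) ↔ ((z ∨ x) → (y ∨ z))) ↔ (¬¬x ↔ (x → (x ∨ y)))) = 4/7 ↔ 6/7 = 5/7
¬(((y ∨ (z → z)) ↔ ((x ↔ y) ∨ ¬(z ∨ x))) ↔ ((((x ↔ z) → (z ∨ z)) ↔ ((z ∨ x) → (y ∨ z))) ↔ (¬¬x ↔ (x → (x ∨ y))))) = ¬5/7 = 2/7

2/7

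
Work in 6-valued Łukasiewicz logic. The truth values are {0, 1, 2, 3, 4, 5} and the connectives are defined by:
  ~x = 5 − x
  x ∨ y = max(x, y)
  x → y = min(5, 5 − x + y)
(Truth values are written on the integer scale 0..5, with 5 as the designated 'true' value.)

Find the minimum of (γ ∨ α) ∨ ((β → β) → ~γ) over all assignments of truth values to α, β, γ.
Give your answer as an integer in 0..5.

Take α = 0, β = 0, γ = 2:
γ ∨ α = 2 ∨ 0 = 2
β → β = 0 → 0 = 5
~γ = ~2 = 3
(β → β) → ~γ = 5 → 3 = 3
(γ ∨ α) ∨ ((β → β) → ~γ) = 2 ∨ 3 = 3
No assignment yields a value below 3, so this is the minimum.

3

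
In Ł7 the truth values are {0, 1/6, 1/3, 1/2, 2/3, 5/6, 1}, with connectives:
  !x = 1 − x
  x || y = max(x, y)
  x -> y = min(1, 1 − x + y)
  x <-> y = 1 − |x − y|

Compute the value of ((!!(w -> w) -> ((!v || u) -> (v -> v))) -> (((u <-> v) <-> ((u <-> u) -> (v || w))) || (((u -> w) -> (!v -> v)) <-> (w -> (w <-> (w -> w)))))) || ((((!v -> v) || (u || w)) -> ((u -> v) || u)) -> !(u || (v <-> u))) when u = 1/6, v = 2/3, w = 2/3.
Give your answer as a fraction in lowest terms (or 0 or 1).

1

w -> w = 2/3 -> 2/3 = 1
!(w -> w) = !1 = 0
!!(w -> w) = !0 = 1
!v = !2/3 = 1/3
!v || u = 1/3 || 1/6 = 1/3
v -> v = 2/3 -> 2/3 = 1
(!v || u) -> (v -> v) = 1/3 -> 1 = 1
!!(w -> w) -> ((!v || u) -> (v -> v)) = 1 -> 1 = 1
u <-> v = 1/6 <-> 2/3 = 1/2
u <-> u = 1/6 <-> 1/6 = 1
v || w = 2/3 || 2/3 = 2/3
(u <-> u) -> (v || w) = 1 -> 2/3 = 2/3
(u <-> v) <-> ((u <-> u) -> (v || w)) = 1/2 <-> 2/3 = 5/6
u -> w = 1/6 -> 2/3 = 1
!v = !2/3 = 1/3
!v -> v = 1/3 -> 2/3 = 1
(u -> w) -> (!v -> v) = 1 -> 1 = 1
w -> w = 2/3 -> 2/3 = 1
w <-> (w -> w) = 2/3 <-> 1 = 2/3
w -> (w <-> (w -> w)) = 2/3 -> 2/3 = 1
((u -> w) -> (!v -> v)) <-> (w -> (w <-> (w -> w))) = 1 <-> 1 = 1
((u <-> v) <-> ((u <-> u) -> (v || w))) || (((u -> w) -> (!v -> v)) <-> (w -> (w <-> (w -> w)))) = 5/6 || 1 = 1
(!!(w -> w) -> ((!v || u) -> (v -> v))) -> (((u <-> v) <-> ((u <-> u) -> (v || w))) || (((u -> w) -> (!v -> v)) <-> (w -> (w <-> (w -> w))))) = 1 -> 1 = 1
!v = !2/3 = 1/3
!v -> v = 1/3 -> 2/3 = 1
u || w = 1/6 || 2/3 = 2/3
(!v -> v) || (u || w) = 1 || 2/3 = 1
u -> v = 1/6 -> 2/3 = 1
(u -> v) || u = 1 || 1/6 = 1
((!v -> v) || (u || w)) -> ((u -> v) || u) = 1 -> 1 = 1
v <-> u = 2/3 <-> 1/6 = 1/2
u || (v <-> u) = 1/6 || 1/2 = 1/2
!(u || (v <-> u)) = !1/2 = 1/2
(((!v -> v) || (u || w)) -> ((u -> v) || u)) -> !(u || (v <-> u)) = 1 -> 1/2 = 1/2
((!!(w -> w) -> ((!v || u) -> (v -> v))) -> (((u <-> v) <-> ((u <-> u) -> (v || w))) || (((u -> w) -> (!v -> v)) <-> (w -> (w <-> (w -> w)))))) || ((((!v -> v) || (u || w)) -> ((u -> v) || u)) -> !(u || (v <-> u))) = 1 || 1/2 = 1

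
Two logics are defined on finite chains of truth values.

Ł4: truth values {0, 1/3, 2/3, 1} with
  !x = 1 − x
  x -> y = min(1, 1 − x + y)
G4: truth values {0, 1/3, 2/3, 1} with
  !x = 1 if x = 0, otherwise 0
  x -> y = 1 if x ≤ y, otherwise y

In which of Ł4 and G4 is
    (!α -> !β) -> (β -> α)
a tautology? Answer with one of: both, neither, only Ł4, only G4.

only Ł4

In Ł4: every assignment gives 1 — tautology.
In G4: at α = 1/3, β = 2/3 the value is 1/3 — not a tautology.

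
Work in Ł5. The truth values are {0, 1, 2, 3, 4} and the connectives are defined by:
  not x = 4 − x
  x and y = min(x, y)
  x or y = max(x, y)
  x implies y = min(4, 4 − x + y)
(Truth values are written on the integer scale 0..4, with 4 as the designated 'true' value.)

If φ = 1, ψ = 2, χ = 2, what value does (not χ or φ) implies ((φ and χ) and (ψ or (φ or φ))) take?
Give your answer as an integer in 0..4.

3

not χ = not 2 = 2
not χ or φ = 2 or 1 = 2
φ and χ = 1 and 2 = 1
φ or φ = 1 or 1 = 1
ψ or (φ or φ) = 2 or 1 = 2
(φ and χ) and (ψ or (φ or φ)) = 1 and 2 = 1
(not χ or φ) implies ((φ and χ) and (ψ or (φ or φ))) = 2 implies 1 = 3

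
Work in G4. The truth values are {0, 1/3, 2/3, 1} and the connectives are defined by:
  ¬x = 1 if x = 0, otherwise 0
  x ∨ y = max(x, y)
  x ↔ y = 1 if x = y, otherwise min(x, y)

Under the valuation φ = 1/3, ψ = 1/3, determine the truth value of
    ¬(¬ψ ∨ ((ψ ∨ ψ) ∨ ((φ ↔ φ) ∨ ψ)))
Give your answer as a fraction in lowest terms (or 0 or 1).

¬ψ = ¬1/3 = 0
ψ ∨ ψ = 1/3 ∨ 1/3 = 1/3
φ ↔ φ = 1/3 ↔ 1/3 = 1
(φ ↔ φ) ∨ ψ = 1 ∨ 1/3 = 1
(ψ ∨ ψ) ∨ ((φ ↔ φ) ∨ ψ) = 1/3 ∨ 1 = 1
¬ψ ∨ ((ψ ∨ ψ) ∨ ((φ ↔ φ) ∨ ψ)) = 0 ∨ 1 = 1
¬(¬ψ ∨ ((ψ ∨ ψ) ∨ ((φ ↔ φ) ∨ ψ))) = ¬1 = 0

0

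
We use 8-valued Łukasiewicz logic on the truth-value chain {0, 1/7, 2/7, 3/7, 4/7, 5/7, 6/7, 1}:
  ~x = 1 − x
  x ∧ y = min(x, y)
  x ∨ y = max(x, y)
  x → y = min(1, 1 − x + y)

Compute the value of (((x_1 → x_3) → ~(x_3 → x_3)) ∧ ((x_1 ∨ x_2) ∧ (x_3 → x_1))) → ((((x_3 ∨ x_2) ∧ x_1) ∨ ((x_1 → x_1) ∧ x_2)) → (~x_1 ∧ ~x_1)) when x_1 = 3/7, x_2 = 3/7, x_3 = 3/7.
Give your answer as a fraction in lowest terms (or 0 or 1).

x_1 → x_3 = 3/7 → 3/7 = 1
x_3 → x_3 = 3/7 → 3/7 = 1
~(x_3 → x_3) = ~1 = 0
(x_1 → x_3) → ~(x_3 → x_3) = 1 → 0 = 0
x_1 ∨ x_2 = 3/7 ∨ 3/7 = 3/7
x_3 → x_1 = 3/7 → 3/7 = 1
(x_1 ∨ x_2) ∧ (x_3 → x_1) = 3/7 ∧ 1 = 3/7
((x_1 → x_3) → ~(x_3 → x_3)) ∧ ((x_1 ∨ x_2) ∧ (x_3 → x_1)) = 0 ∧ 3/7 = 0
x_3 ∨ x_2 = 3/7 ∨ 3/7 = 3/7
(x_3 ∨ x_2) ∧ x_1 = 3/7 ∧ 3/7 = 3/7
x_1 → x_1 = 3/7 → 3/7 = 1
(x_1 → x_1) ∧ x_2 = 1 ∧ 3/7 = 3/7
((x_3 ∨ x_2) ∧ x_1) ∨ ((x_1 → x_1) ∧ x_2) = 3/7 ∨ 3/7 = 3/7
~x_1 = ~3/7 = 4/7
~x_1 = ~3/7 = 4/7
~x_1 ∧ ~x_1 = 4/7 ∧ 4/7 = 4/7
(((x_3 ∨ x_2) ∧ x_1) ∨ ((x_1 → x_1) ∧ x_2)) → (~x_1 ∧ ~x_1) = 3/7 → 4/7 = 1
(((x_1 → x_3) → ~(x_3 → x_3)) ∧ ((x_1 ∨ x_2) ∧ (x_3 → x_1))) → ((((x_3 ∨ x_2) ∧ x_1) ∨ ((x_1 → x_1) ∧ x_2)) → (~x_1 ∧ ~x_1)) = 0 → 1 = 1

1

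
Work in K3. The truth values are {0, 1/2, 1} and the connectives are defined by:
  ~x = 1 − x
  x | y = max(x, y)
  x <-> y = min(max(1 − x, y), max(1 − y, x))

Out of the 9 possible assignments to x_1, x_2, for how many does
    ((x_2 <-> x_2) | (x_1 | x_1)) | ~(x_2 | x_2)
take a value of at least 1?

7

x_1 = 0, x_2 = 0 ↦ 1  ≥
x_1 = 0, x_2 = 1/2 ↦ 1/2  <
x_1 = 0, x_2 = 1 ↦ 1  ≥
x_1 = 1/2, x_2 = 0 ↦ 1  ≥
x_1 = 1/2, x_2 = 1/2 ↦ 1/2  <
x_1 = 1/2, x_2 = 1 ↦ 1  ≥
x_1 = 1, x_2 = 0 ↦ 1  ≥
x_1 = 1, x_2 = 1/2 ↦ 1  ≥
x_1 = 1, x_2 = 1 ↦ 1  ≥
So 7 of the 9 assignments meet the threshold.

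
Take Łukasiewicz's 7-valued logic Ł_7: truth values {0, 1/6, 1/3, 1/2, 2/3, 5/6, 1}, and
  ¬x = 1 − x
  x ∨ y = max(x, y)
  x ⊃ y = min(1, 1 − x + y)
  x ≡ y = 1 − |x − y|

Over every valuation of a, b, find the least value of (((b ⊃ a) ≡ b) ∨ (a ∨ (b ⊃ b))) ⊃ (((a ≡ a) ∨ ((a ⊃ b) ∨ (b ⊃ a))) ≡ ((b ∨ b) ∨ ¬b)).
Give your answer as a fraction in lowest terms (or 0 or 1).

Take a = 0, b = 1/2:
b ⊃ a = 1/2 ⊃ 0 = 1/2
(b ⊃ a) ≡ b = 1/2 ≡ 1/2 = 1
b ⊃ b = 1/2 ⊃ 1/2 = 1
a ∨ (b ⊃ b) = 0 ∨ 1 = 1
((b ⊃ a) ≡ b) ∨ (a ∨ (b ⊃ b)) = 1 ∨ 1 = 1
a ≡ a = 0 ≡ 0 = 1
a ⊃ b = 0 ⊃ 1/2 = 1
b ⊃ a = 1/2 ⊃ 0 = 1/2
(a ⊃ b) ∨ (b ⊃ a) = 1 ∨ 1/2 = 1
(a ≡ a) ∨ ((a ⊃ b) ∨ (b ⊃ a)) = 1 ∨ 1 = 1
b ∨ b = 1/2 ∨ 1/2 = 1/2
¬b = ¬1/2 = 1/2
(b ∨ b) ∨ ¬b = 1/2 ∨ 1/2 = 1/2
((a ≡ a) ∨ ((a ⊃ b) ∨ (b ⊃ a))) ≡ ((b ∨ b) ∨ ¬b) = 1 ≡ 1/2 = 1/2
(((b ⊃ a) ≡ b) ∨ (a ∨ (b ⊃ b))) ⊃ (((a ≡ a) ∨ ((a ⊃ b) ∨ (b ⊃ a))) ≡ ((b ∨ b) ∨ ¬b)) = 1 ⊃ 1/2 = 1/2
No assignment yields a value below 1/2, so this is the minimum.

1/2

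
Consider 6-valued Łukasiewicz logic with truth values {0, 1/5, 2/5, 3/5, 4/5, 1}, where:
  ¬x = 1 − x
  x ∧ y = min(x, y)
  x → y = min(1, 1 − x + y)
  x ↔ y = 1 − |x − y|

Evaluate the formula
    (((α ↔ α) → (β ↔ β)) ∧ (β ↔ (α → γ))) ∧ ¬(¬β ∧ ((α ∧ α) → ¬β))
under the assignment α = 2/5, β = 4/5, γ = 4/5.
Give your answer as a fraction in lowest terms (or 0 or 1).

4/5

α ↔ α = 2/5 ↔ 2/5 = 1
β ↔ β = 4/5 ↔ 4/5 = 1
(α ↔ α) → (β ↔ β) = 1 → 1 = 1
α → γ = 2/5 → 4/5 = 1
β ↔ (α → γ) = 4/5 ↔ 1 = 4/5
((α ↔ α) → (β ↔ β)) ∧ (β ↔ (α → γ)) = 1 ∧ 4/5 = 4/5
¬β = ¬4/5 = 1/5
α ∧ α = 2/5 ∧ 2/5 = 2/5
¬β = ¬4/5 = 1/5
(α ∧ α) → ¬β = 2/5 → 1/5 = 4/5
¬β ∧ ((α ∧ α) → ¬β) = 1/5 ∧ 4/5 = 1/5
¬(¬β ∧ ((α ∧ α) → ¬β)) = ¬1/5 = 4/5
(((α ↔ α) → (β ↔ β)) ∧ (β ↔ (α → γ))) ∧ ¬(¬β ∧ ((α ∧ α) → ¬β)) = 4/5 ∧ 4/5 = 4/5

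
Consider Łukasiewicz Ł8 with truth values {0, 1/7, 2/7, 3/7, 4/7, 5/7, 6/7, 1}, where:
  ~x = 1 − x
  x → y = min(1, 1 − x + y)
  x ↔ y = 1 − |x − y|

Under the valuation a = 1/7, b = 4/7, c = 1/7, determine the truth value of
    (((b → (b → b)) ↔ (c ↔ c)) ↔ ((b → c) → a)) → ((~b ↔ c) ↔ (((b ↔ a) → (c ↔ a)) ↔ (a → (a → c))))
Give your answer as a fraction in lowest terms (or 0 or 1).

1

b → b = 4/7 → 4/7 = 1
b → (b → b) = 4/7 → 1 = 1
c ↔ c = 1/7 ↔ 1/7 = 1
(b → (b → b)) ↔ (c ↔ c) = 1 ↔ 1 = 1
b → c = 4/7 → 1/7 = 4/7
(b → c) → a = 4/7 → 1/7 = 4/7
((b → (b → b)) ↔ (c ↔ c)) ↔ ((b → c) → a) = 1 ↔ 4/7 = 4/7
~b = ~4/7 = 3/7
~b ↔ c = 3/7 ↔ 1/7 = 5/7
b ↔ a = 4/7 ↔ 1/7 = 4/7
c ↔ a = 1/7 ↔ 1/7 = 1
(b ↔ a) → (c ↔ a) = 4/7 → 1 = 1
a → c = 1/7 → 1/7 = 1
a → (a → c) = 1/7 → 1 = 1
((b ↔ a) → (c ↔ a)) ↔ (a → (a → c)) = 1 ↔ 1 = 1
(~b ↔ c) ↔ (((b ↔ a) → (c ↔ a)) ↔ (a → (a → c))) = 5/7 ↔ 1 = 5/7
(((b → (b → b)) ↔ (c ↔ c)) ↔ ((b → c) → a)) → ((~b ↔ c) ↔ (((b ↔ a) → (c ↔ a)) ↔ (a → (a → c)))) = 4/7 → 5/7 = 1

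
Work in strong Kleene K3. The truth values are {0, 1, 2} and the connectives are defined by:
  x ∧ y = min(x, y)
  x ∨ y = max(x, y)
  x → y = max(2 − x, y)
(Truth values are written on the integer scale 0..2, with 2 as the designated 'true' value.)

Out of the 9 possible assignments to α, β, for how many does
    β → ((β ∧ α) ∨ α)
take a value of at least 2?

5

α = 0, β = 0 ↦ 2  ≥
α = 0, β = 1 ↦ 1  <
α = 0, β = 2 ↦ 0  <
α = 1, β = 0 ↦ 2  ≥
α = 1, β = 1 ↦ 1  <
α = 1, β = 2 ↦ 1  <
α = 2, β = 0 ↦ 2  ≥
α = 2, β = 1 ↦ 2  ≥
α = 2, β = 2 ↦ 2  ≥
So 5 of the 9 assignments meet the threshold.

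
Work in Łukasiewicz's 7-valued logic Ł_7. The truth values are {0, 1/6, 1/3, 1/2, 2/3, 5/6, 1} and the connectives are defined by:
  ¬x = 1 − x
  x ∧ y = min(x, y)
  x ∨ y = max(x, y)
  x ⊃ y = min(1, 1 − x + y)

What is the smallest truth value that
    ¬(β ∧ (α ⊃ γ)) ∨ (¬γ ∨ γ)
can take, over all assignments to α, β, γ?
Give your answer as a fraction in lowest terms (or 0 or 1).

1/2

Take α = 0, β = 1/2, γ = 1/2:
α ⊃ γ = 0 ⊃ 1/2 = 1
β ∧ (α ⊃ γ) = 1/2 ∧ 1 = 1/2
¬(β ∧ (α ⊃ γ)) = ¬1/2 = 1/2
¬γ = ¬1/2 = 1/2
¬γ ∨ γ = 1/2 ∨ 1/2 = 1/2
¬(β ∧ (α ⊃ γ)) ∨ (¬γ ∨ γ) = 1/2 ∨ 1/2 = 1/2
No assignment yields a value below 1/2, so this is the minimum.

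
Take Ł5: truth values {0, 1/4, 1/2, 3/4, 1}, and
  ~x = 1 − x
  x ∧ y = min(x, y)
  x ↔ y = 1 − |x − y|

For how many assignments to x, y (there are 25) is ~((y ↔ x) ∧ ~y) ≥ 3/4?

13

value 1: 6 assignments (counts)
value 3/4: 7 assignments (counts)
value 1/2: 7 assignments
value 1/4: 4 assignments
value 0: 1 assignment
So 13 of the 25 assignments meet the threshold.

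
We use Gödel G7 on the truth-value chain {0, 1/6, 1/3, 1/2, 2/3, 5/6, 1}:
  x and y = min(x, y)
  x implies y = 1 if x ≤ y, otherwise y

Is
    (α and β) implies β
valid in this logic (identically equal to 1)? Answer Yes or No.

Yes

At α = 1/6, β = 1/3, for instance:
α and β = 1/6 and 1/3 = 1/6
(α and β) implies β = 1/6 implies 1/3 = 1
and checking the remaining 48 assignments likewise gives ≥ 1 in every case.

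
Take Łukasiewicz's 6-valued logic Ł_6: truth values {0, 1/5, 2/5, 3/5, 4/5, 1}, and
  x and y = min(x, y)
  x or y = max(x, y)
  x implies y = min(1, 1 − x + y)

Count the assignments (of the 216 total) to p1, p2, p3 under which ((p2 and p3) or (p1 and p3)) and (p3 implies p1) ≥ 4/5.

26

value 1: 6 assignments (counts)
value 4/5: 20 assignments (counts)
value 3/5: 37 assignments
value 2/5: 53 assignments
value 1/5: 54 assignments
value 0: 46 assignments
So 26 of the 216 assignments meet the threshold.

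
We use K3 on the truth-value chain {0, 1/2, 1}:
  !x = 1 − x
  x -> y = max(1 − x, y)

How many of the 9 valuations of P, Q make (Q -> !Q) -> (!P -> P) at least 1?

P = 0, Q = 0 ↦ 0  <
P = 0, Q = 1/2 ↦ 1/2  <
P = 0, Q = 1 ↦ 1  ≥
P = 1/2, Q = 0 ↦ 1/2  <
P = 1/2, Q = 1/2 ↦ 1/2  <
P = 1/2, Q = 1 ↦ 1  ≥
P = 1, Q = 0 ↦ 1  ≥
P = 1, Q = 1/2 ↦ 1  ≥
P = 1, Q = 1 ↦ 1  ≥
So 5 of the 9 assignments meet the threshold.

5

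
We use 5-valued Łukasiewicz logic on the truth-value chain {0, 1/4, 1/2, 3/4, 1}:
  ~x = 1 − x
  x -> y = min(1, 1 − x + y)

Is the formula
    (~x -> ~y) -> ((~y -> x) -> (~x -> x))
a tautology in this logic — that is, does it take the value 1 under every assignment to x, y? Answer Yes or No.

At x = 0, y = 1/4, for instance:
~x = ~0 = 1
~y = ~1/4 = 3/4
~x -> ~y = 1 -> 3/4 = 3/4
~y -> x = 3/4 -> 0 = 1/4
~x -> x = 1 -> 0 = 0
(~y -> x) -> (~x -> x) = 1/4 -> 0 = 3/4
(~x -> ~y) -> ((~y -> x) -> (~x -> x)) = 3/4 -> 3/4 = 1
and checking the remaining 24 assignments likewise gives ≥ 1 in every case.

Yes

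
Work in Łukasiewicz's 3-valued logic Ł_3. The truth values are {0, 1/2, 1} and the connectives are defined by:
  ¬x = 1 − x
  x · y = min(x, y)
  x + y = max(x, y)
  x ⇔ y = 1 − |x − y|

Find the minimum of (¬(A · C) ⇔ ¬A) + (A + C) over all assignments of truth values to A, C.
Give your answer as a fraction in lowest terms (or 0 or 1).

Take A = 1/2, C = 0:
A · C = 1/2 · 0 = 0
¬(A · C) = ¬0 = 1
¬A = ¬1/2 = 1/2
¬(A · C) ⇔ ¬A = 1 ⇔ 1/2 = 1/2
A + C = 1/2 + 0 = 1/2
(¬(A · C) ⇔ ¬A) + (A + C) = 1/2 + 1/2 = 1/2
No assignment yields a value below 1/2, so this is the minimum.

1/2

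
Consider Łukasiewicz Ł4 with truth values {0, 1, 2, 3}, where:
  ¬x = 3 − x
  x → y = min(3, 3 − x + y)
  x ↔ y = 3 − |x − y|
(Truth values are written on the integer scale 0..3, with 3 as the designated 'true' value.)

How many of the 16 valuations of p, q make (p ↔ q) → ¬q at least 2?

p = 0, q = 0 ↦ 3  ≥
p = 0, q = 1 ↦ 3  ≥
p = 0, q = 2 ↦ 3  ≥
p = 0, q = 3 ↦ 3  ≥
p = 1, q = 0 ↦ 3  ≥
p = 1, q = 1 ↦ 2  ≥
p = 1, q = 2 ↦ 2  ≥
p = 1, q = 3 ↦ 2  ≥
p = 2, q = 0 ↦ 3  ≥
p = 2, q = 1 ↦ 3  ≥
p = 2, q = 2 ↦ 1  <
p = 2, q = 3 ↦ 1  <
p = 3, q = 0 ↦ 3  ≥
p = 3, q = 1 ↦ 3  ≥
p = 3, q = 2 ↦ 2  ≥
p = 3, q = 3 ↦ 0  <
So 13 of the 16 assignments meet the threshold.

13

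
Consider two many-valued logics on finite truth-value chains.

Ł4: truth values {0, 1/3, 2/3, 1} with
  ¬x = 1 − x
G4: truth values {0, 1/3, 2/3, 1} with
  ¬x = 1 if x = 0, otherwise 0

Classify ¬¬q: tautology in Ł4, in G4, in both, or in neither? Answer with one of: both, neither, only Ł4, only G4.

In Ł4: at q = 0 the value is 0 — not a tautology.
In G4: at q = 0 the value is 0 — not a tautology.

neither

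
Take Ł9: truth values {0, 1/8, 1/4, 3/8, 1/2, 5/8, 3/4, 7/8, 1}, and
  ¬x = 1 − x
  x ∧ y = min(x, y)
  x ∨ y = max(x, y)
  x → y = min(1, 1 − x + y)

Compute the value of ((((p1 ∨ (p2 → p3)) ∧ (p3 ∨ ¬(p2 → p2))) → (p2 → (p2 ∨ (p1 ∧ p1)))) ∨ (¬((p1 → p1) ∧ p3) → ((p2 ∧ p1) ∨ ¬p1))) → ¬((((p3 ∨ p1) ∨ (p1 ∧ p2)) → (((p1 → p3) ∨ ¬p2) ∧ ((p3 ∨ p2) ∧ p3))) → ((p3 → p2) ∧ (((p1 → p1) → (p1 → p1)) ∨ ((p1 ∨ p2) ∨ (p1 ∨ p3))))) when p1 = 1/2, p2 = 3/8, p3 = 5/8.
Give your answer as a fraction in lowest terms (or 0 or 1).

p2 → p3 = 3/8 → 5/8 = 1
p1 ∨ (p2 → p3) = 1/2 ∨ 1 = 1
p2 → p2 = 3/8 → 3/8 = 1
¬(p2 → p2) = ¬1 = 0
p3 ∨ ¬(p2 → p2) = 5/8 ∨ 0 = 5/8
(p1 ∨ (p2 → p3)) ∧ (p3 ∨ ¬(p2 → p2)) = 1 ∧ 5/8 = 5/8
p1 ∧ p1 = 1/2 ∧ 1/2 = 1/2
p2 ∨ (p1 ∧ p1) = 3/8 ∨ 1/2 = 1/2
p2 → (p2 ∨ (p1 ∧ p1)) = 3/8 → 1/2 = 1
((p1 ∨ (p2 → p3)) ∧ (p3 ∨ ¬(p2 → p2))) → (p2 → (p2 ∨ (p1 ∧ p1))) = 5/8 → 1 = 1
p1 → p1 = 1/2 → 1/2 = 1
(p1 → p1) ∧ p3 = 1 ∧ 5/8 = 5/8
¬((p1 → p1) ∧ p3) = ¬5/8 = 3/8
p2 ∧ p1 = 3/8 ∧ 1/2 = 3/8
¬p1 = ¬1/2 = 1/2
(p2 ∧ p1) ∨ ¬p1 = 3/8 ∨ 1/2 = 1/2
¬((p1 → p1) ∧ p3) → ((p2 ∧ p1) ∨ ¬p1) = 3/8 → 1/2 = 1
(((p1 ∨ (p2 → p3)) ∧ (p3 ∨ ¬(p2 → p2))) → (p2 → (p2 ∨ (p1 ∧ p1)))) ∨ (¬((p1 → p1) ∧ p3) → ((p2 ∧ p1) ∨ ¬p1)) = 1 ∨ 1 = 1
p3 ∨ p1 = 5/8 ∨ 1/2 = 5/8
p1 ∧ p2 = 1/2 ∧ 3/8 = 3/8
(p3 ∨ p1) ∨ (p1 ∧ p2) = 5/8 ∨ 3/8 = 5/8
p1 → p3 = 1/2 → 5/8 = 1
¬p2 = ¬3/8 = 5/8
(p1 → p3) ∨ ¬p2 = 1 ∨ 5/8 = 1
p3 ∨ p2 = 5/8 ∨ 3/8 = 5/8
(p3 ∨ p2) ∧ p3 = 5/8 ∧ 5/8 = 5/8
((p1 → p3) ∨ ¬p2) ∧ ((p3 ∨ p2) ∧ p3) = 1 ∧ 5/8 = 5/8
((p3 ∨ p1) ∨ (p1 ∧ p2)) → (((p1 → p3) ∨ ¬p2) ∧ ((p3 ∨ p2) ∧ p3)) = 5/8 → 5/8 = 1
p3 → p2 = 5/8 → 3/8 = 3/4
p1 → p1 = 1/2 → 1/2 = 1
p1 → p1 = 1/2 → 1/2 = 1
(p1 → p1) → (p1 → p1) = 1 → 1 = 1
p1 ∨ p2 = 1/2 ∨ 3/8 = 1/2
p1 ∨ p3 = 1/2 ∨ 5/8 = 5/8
(p1 ∨ p2) ∨ (p1 ∨ p3) = 1/2 ∨ 5/8 = 5/8
((p1 → p1) → (p1 → p1)) ∨ ((p1 ∨ p2) ∨ (p1 ∨ p3)) = 1 ∨ 5/8 = 1
(p3 → p2) ∧ (((p1 → p1) → (p1 → p1)) ∨ ((p1 ∨ p2) ∨ (p1 ∨ p3))) = 3/4 ∧ 1 = 3/4
(((p3 ∨ p1) ∨ (p1 ∧ p2)) → (((p1 → p3) ∨ ¬p2) ∧ ((p3 ∨ p2) ∧ p3))) → ((p3 → p2) ∧ (((p1 → p1) → (p1 → p1)) ∨ ((p1 ∨ p2) ∨ (p1 ∨ p3)))) = 1 → 3/4 = 3/4
¬((((p3 ∨ p1) ∨ (p1 ∧ p2)) → (((p1 → p3) ∨ ¬p2) ∧ ((p3 ∨ p2) ∧ p3))) → ((p3 → p2) ∧ (((p1 → p1) → (p1 → p1)) ∨ ((p1 ∨ p2) ∨ (p1 ∨ p3))))) = ¬3/4 = 1/4
((((p1 ∨ (p2 → p3)) ∧ (p3 ∨ ¬(p2 → p2))) → (p2 → (p2 ∨ (p1 ∧ p1)))) ∨ (¬((p1 → p1) ∧ p3) → ((p2 ∧ p1) ∨ ¬p1))) → ¬((((p3 ∨ p1) ∨ (p1 ∧ p2)) → (((p1 → p3) ∨ ¬p2) ∧ ((p3 ∨ p2) ∧ p3))) → ((p3 → p2) ∧ (((p1 → p1) → (p1 → p1)) ∨ ((p1 ∨ p2) ∨ (p1 ∨ p3))))) = 1 → 1/4 = 1/4

1/4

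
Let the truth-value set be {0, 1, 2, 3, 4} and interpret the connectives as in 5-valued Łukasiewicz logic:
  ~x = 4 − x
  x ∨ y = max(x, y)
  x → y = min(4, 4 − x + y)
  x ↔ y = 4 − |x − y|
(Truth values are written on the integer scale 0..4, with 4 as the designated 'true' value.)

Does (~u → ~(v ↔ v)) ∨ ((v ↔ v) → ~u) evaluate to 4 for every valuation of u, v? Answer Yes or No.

No

Counterexample: take u = 1, v = 0.
~u = ~1 = 3
v ↔ v = 0 ↔ 0 = 4
~(v ↔ v) = ~4 = 0
~u → ~(v ↔ v) = 3 → 0 = 1
v ↔ v = 0 ↔ 0 = 4
~u = ~1 = 3
(v ↔ v) → ~u = 4 → 3 = 3
(~u → ~(v ↔ v)) ∨ ((v ↔ v) → ~u) = 1 ∨ 3 = 3
This gives 3 ≠ 4.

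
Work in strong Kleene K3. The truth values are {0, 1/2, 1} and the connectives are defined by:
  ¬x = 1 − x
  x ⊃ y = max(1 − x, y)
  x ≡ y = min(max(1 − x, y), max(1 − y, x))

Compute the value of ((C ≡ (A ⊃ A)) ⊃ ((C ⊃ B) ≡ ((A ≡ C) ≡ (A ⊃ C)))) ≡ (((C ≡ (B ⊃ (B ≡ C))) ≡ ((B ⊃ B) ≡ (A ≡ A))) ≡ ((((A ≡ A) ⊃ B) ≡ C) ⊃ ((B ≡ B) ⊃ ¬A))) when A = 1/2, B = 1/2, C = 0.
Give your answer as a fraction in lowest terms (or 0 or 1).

1/2

A ⊃ A = 1/2 ⊃ 1/2 = 1/2
C ≡ (A ⊃ A) = 0 ≡ 1/2 = 1/2
C ⊃ B = 0 ⊃ 1/2 = 1
A ≡ C = 1/2 ≡ 0 = 1/2
A ⊃ C = 1/2 ⊃ 0 = 1/2
(A ≡ C) ≡ (A ⊃ C) = 1/2 ≡ 1/2 = 1/2
(C ⊃ B) ≡ ((A ≡ C) ≡ (A ⊃ C)) = 1 ≡ 1/2 = 1/2
(C ≡ (A ⊃ A)) ⊃ ((C ⊃ B) ≡ ((A ≡ C) ≡ (A ⊃ C))) = 1/2 ⊃ 1/2 = 1/2
B ≡ C = 1/2 ≡ 0 = 1/2
B ⊃ (B ≡ C) = 1/2 ⊃ 1/2 = 1/2
C ≡ (B ⊃ (B ≡ C)) = 0 ≡ 1/2 = 1/2
B ⊃ B = 1/2 ⊃ 1/2 = 1/2
A ≡ A = 1/2 ≡ 1/2 = 1/2
(B ⊃ B) ≡ (A ≡ A) = 1/2 ≡ 1/2 = 1/2
(C ≡ (B ⊃ (B ≡ C))) ≡ ((B ⊃ B) ≡ (A ≡ A)) = 1/2 ≡ 1/2 = 1/2
A ≡ A = 1/2 ≡ 1/2 = 1/2
(A ≡ A) ⊃ B = 1/2 ⊃ 1/2 = 1/2
((A ≡ A) ⊃ B) ≡ C = 1/2 ≡ 0 = 1/2
B ≡ B = 1/2 ≡ 1/2 = 1/2
¬A = ¬1/2 = 1/2
(B ≡ B) ⊃ ¬A = 1/2 ⊃ 1/2 = 1/2
(((A ≡ A) ⊃ B) ≡ C) ⊃ ((B ≡ B) ⊃ ¬A) = 1/2 ⊃ 1/2 = 1/2
((C ≡ (B ⊃ (B ≡ C))) ≡ ((B ⊃ B) ≡ (A ≡ A))) ≡ ((((A ≡ A) ⊃ B) ≡ C) ⊃ ((B ≡ B) ⊃ ¬A)) = 1/2 ≡ 1/2 = 1/2
((C ≡ (A ⊃ A)) ⊃ ((C ⊃ B) ≡ ((A ≡ C) ≡ (A ⊃ C)))) ≡ (((C ≡ (B ⊃ (B ≡ C))) ≡ ((B ⊃ B) ≡ (A ≡ A))) ≡ ((((A ≡ A) ⊃ B) ≡ C) ⊃ ((B ≡ B) ⊃ ¬A))) = 1/2 ≡ 1/2 = 1/2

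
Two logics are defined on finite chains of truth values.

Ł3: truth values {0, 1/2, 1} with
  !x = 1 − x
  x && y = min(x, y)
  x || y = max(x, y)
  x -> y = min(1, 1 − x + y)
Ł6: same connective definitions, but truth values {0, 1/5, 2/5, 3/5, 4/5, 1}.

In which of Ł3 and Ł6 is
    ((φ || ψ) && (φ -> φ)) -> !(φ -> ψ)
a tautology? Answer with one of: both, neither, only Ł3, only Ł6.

In Ł3: at φ = 0, ψ = 1/2 the value is 1/2 — not a tautology.
In Ł6: at φ = 0, ψ = 1/5 the value is 4/5 — not a tautology.

neither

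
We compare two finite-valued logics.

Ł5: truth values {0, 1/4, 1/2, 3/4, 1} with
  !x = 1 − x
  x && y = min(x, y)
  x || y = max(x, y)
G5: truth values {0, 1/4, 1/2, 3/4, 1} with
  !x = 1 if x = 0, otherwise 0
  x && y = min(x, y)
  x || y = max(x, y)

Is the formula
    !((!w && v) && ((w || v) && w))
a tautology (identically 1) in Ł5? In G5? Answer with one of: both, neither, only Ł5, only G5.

only G5

In Ł5: at v = 1/4, w = 1/4 the value is 3/4 — not a tautology.
In G5: every assignment gives 1 — tautology.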